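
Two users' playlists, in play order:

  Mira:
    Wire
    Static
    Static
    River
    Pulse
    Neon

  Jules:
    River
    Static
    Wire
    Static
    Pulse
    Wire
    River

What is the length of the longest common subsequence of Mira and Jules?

3

Match Wire (Mira #1, Jules #3), then Static (Mira #2, Jules #4), then River (Mira #4, Jules #7) — 3 songs in the same relative order in both. dp[6][7] = 3 confirms this is the maximum.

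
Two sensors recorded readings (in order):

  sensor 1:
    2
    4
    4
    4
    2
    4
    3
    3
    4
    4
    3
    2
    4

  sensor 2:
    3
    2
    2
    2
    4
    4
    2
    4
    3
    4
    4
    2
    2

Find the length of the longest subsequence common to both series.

Pick 2 at sensor 1[1]=sensor 2[4] → 4 at sensor 1[3]=sensor 2[5] → 4 at sensor 1[4]=sensor 2[6] → 2 at sensor 1[5]=sensor 2[7] → 4 at sensor 1[6]=sensor 2[8] → 3 at sensor 1[8]=sensor 2[9] → 4 at sensor 1[9]=sensor 2[10] → 4 at sensor 1[10]=sensor 2[11] → 2 at sensor 1[12]=sensor 2[13]; all 9 values appear in both, in order, and the DP table's final entry dp[13][13] is also 9, so no common subsequence is longer.

9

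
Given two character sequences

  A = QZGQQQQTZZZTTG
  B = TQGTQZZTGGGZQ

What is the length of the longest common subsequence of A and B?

One common subsequence of length 7: Q (A #1, B #2), G (A #3, B #3), Q (A #7, B #5), Z (A #10, B #6), Z (A #11, B #7), T (A #12, B #8), G (A #14, B #11), and the DP table's final entry dp[14][13] is also 7, so no common subsequence is longer.

7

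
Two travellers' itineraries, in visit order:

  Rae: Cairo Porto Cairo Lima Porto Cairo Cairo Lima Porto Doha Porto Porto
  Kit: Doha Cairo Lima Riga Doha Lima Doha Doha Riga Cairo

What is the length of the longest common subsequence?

4

One common subsequence of length 4: Cairo at Rae[3]=Kit[2]; then Lima at Rae[4]=Kit[3]; then Lima at Rae[8]=Kit[6]; then Doha at Rae[10]=Kit[8]. The LCS DP gives dp[12][10] = 4, so this is optimal.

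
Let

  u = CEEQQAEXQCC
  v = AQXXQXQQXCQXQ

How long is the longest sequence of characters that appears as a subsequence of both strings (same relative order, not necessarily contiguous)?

5

Match Q [4,2], Q [5,5], X [8,6], Q [9,8], C [10,10] — 5 characters in the same relative order in both. dp[11][13] = 5 confirms this is the maximum.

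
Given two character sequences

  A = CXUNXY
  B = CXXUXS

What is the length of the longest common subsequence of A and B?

Match C (A #1, B #1), then X (A #2, B #3), then U (A #3, B #4), then X (A #5, B #5) — 4 characters in the same relative order in both. dp[6][6] = 4 confirms this is the maximum.

4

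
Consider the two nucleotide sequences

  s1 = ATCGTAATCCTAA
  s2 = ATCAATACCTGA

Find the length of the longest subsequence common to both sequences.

Pick A (s1 #1, s2 #1) → T (s1 #2, s2 #2) → C (s1 #3, s2 #3) → A (s1 #6, s2 #4) → A (s1 #7, s2 #5) → T (s1 #8, s2 #6) → C (s1 #9, s2 #8) → C (s1 #10, s2 #9) → T (s1 #11, s2 #10) → A (s1 #13, s2 #12); all 10 bases appear in both, in order. Since dp[13][12] = 10, nothing longer is possible.

10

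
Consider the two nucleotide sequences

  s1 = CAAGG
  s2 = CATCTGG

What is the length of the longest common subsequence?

4

Let dp[i][j] be the LCS length of the first i bases of s1 and the first j bases of s2. dp[i][j] = dp[i-1][j-1]+1 when the i-th and j-th bases match, else max(dp[i-1][j], dp[i][j-1]).
    ·  C  A  T  C  T  G  G
 ·  0  0  0  0  0  0  0  0
 C  0  1  1  1  1  1  1  1
 A  0  1  2  2  2  2  2  2
 A  0  1  2  2  2  2  2  2
 G  0  1  2  2  2  2  3  3
 G  0  1  2  2  2  2  3  4
dp[5][7] = 4. One LCS (by backtracking along matches): CAGG.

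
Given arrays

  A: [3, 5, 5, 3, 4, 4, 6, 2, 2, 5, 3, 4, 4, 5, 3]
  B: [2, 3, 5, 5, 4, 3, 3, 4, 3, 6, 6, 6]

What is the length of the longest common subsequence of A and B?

Taking 3 at A[1]=B[2], then 5 at A[2]=B[3], then 5 at A[3]=B[4], then 3 at A[4]=B[6], then 3 at A[11]=B[7], then 4 at A[13]=B[8], then 3 at A[15]=B[9] gives a common subsequence of length 7. dp[15][12] = 7 confirms this is the maximum.

7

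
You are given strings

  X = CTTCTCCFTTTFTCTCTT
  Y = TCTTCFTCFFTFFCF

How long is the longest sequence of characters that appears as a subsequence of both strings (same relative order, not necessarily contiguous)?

One common subsequence of length 10: C [1,2]; then T [2,3]; then T [3,4]; then C [4,5]; then T [5,7]; then C [6,8]; then F [8,10]; then T [9,11]; then F [12,13]; then C [14,14]. Since dp[18][15] = 10, nothing longer is possible.

10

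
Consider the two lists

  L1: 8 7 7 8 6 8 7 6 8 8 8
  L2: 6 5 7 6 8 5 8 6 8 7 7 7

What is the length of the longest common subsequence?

Let dp[i][j] be the LCS length of the first i values of L1 and the first j values of L2. dp[i][j] = dp[i-1][j-1]+1 when the i-th and j-th values match, else max(dp[i-1][j], dp[i][j-1]).
    ·  6  5  7  6  8  5  8  6  8  7  7  7
 ·  0  0  0  0  0  0  0  0  0  0  0  0  0
 8  0  0  0  0  0  1  1  1  1  1  1  1  1
 7  0  0  0  1  1  1  1  1  1  1  2  2  2
 7  0  0  0  1  1  1  1  1  1  1  2  3  3
 8  0  0  0  1  1  2  2  2  2  2  2  3  3
 6  0  1  1  1  2  2  2  2  3  3  3  3  3
 8  0  1  1  1  2  3  3  3  3  4  4  4  4
 7  0  1  1  2  2  3  3  3  3  4  5  5  5
 6  0  1  1  2  3  3  3  3  4  4  5  5  5
 8  0  1  1  2  3  4  4  4  4  5  5  5  5
 8  0  1  1  2  3  4  4  5  5  5  5  5  5
 8  0  1  1  2  3  4  4  5  5  6  6  6  6
dp[11][12] = 6. One LCS (by backtracking along matches): 6, 7, 6, 8, 8, 8.

6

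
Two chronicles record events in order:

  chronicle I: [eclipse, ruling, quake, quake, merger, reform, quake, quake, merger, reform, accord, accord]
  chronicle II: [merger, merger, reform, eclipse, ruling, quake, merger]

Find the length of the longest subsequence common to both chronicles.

4

Match eclipse [1,4], ruling [2,5], quake [8,6], merger [9,7] — 4 events in the same relative order in both. Since dp[12][7] = 4, nothing longer is possible.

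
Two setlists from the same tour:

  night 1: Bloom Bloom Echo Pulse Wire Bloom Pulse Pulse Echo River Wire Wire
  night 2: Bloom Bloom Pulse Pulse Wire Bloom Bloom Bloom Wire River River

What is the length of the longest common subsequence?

Pick Bloom [1,1], Bloom [2,2], Pulse [4,4], Wire [5,5], Bloom [6,8], River [10,11]; all 6 songs appear in both, in order, and the DP table's final entry dp[12][11] is also 6, so no common subsequence is longer.

6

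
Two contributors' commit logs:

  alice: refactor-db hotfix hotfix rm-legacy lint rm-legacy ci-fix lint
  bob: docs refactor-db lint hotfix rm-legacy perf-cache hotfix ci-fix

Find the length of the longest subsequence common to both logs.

4

Taking refactor-db at alice[1]=bob[2], then hotfix at alice[2]=bob[4], then hotfix at alice[3]=bob[7], then ci-fix at alice[7]=bob[8] gives a common subsequence of length 4. The LCS DP gives dp[8][8] = 4, so this is optimal.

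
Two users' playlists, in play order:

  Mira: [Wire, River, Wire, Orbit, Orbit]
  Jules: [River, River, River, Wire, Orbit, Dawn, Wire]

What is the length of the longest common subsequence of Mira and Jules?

3

Pick River (Mira #2, Jules #3), then Wire (Mira #3, Jules #4), then Orbit (Mira #4, Jules #5); all 3 songs appear in both, in order. The LCS DP gives dp[5][7] = 3, so this is optimal.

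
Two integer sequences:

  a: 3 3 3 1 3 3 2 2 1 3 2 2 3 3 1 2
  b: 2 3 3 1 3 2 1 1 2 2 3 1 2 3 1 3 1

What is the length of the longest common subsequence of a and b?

Taking 3 at a[1]=b[2], then 3 at a[2]=b[3], then 3 at a[3]=b[5], then 1 at a[4]=b[8], then 2 at a[7]=b[9], then 2 at a[8]=b[10], then 1 at a[9]=b[12], then 2 at a[12]=b[13], then 3 at a[13]=b[14], then 3 at a[14]=b[16], then 1 at a[15]=b[17] gives a common subsequence of length 11, and the DP table's final entry dp[16][17] is also 11, so no common subsequence is longer.

11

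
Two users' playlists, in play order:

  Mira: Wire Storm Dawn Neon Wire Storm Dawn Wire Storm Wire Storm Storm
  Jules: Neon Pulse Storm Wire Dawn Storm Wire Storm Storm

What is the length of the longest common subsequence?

One common subsequence of length 7: Storm [2,3], then Wire [5,4], then Dawn [7,5], then Storm [9,6], then Wire [10,7], then Storm [11,8], then Storm [12,9]. The LCS DP gives dp[12][9] = 7, so this is optimal.

7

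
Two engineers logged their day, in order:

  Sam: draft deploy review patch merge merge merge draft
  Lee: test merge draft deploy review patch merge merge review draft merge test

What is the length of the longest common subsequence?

Taking draft at Sam[1]=Lee[3], deploy at Sam[2]=Lee[4], review at Sam[3]=Lee[5], patch at Sam[4]=Lee[6], merge at Sam[5]=Lee[7], merge at Sam[6]=Lee[8], merge at Sam[7]=Lee[11] gives a common subsequence of length 7. Since dp[8][12] = 7, nothing longer is possible.

7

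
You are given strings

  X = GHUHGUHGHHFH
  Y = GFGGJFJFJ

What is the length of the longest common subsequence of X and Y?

4

One common subsequence of length 4: G (X #1, Y #1) → G (X #5, Y #3) → G (X #8, Y #4) → F (X #11, Y #8). Since dp[12][9] = 4, nothing longer is possible.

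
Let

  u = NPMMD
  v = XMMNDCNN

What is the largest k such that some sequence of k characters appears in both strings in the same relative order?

Pick M (u #3, v #2), then M (u #4, v #3), then D (u #5, v #5); all 3 characters appear in both, in order. The LCS DP gives dp[5][8] = 3, so this is optimal.

3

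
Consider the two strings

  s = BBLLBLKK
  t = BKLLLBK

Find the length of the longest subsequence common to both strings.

Let dp[i][j] be the LCS length of the first i characters of s and the first j characters of t. dp[i][j] = dp[i-1][j-1]+1 when the i-th and j-th characters match, else max(dp[i-1][j], dp[i][j-1]).
    ·  B  K  L  L  L  B  K
 ·  0  0  0  0  0  0  0  0
 B  0  1  1  1  1  1  1  1
 B  0  1  1  1  1  1  2  2
 L  0  1  1  2  2  2  2  2
 L  0  1  1  2  3  3  3  3
 B  0  1  1  2  3  3  4  4
 L  0  1  1  2  3  4  4  4
 K  0  1  2  2  3  4  4  5
 K  0  1  2  2  3  4  4  5
dp[8][7] = 5. One LCS (by backtracking along matches): BLLBK.

5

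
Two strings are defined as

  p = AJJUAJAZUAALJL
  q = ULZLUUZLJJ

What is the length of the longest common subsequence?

5

Let dp[i][j] be the LCS length of the first i characters of p and the first j characters of q. dp[i][j] = dp[i-1][j-1]+1 when the i-th and j-th characters match, else max(dp[i-1][j], dp[i][j-1]).
    ·  U  L  Z  L  U  U  Z  L  J  J
 ·  0  0  0  0  0  0  0  0  0  0  0
 A  0  0  0  0  0  0  0  0  0  0  0
 J  0  0  0  0  0  0  0  0  0  1  1
 J  0  0  0  0  0  0  0  0  0  1  2
 U  0  1  1  1  1  1  1  1  1  1  2
 A  0  1  1  1  1  1  1  1  1  1  2
 J  0  1  1  1  1  1  1  1  1  2  2
 A  0  1  1  1  1  1  1  1  1  2  2
 Z  0  1  1  2  2  2  2  2  2  2  2
 U  0  1  1  2  2  3  3  3  3  3  3
 A  0  1  1  2  2  3  3  3  3  3  3
 A  0  1  1  2  2  3  3  3  3  3  3
 L  0  1  2  2  3  3  3  3  4  4  4
 J  0  1  2  2  3  3  3  3  4  5  5
 L  0  1  2  2  3  3  3  3  4  5  5
dp[14][10] = 5. One LCS (by backtracking along matches): UZULJ.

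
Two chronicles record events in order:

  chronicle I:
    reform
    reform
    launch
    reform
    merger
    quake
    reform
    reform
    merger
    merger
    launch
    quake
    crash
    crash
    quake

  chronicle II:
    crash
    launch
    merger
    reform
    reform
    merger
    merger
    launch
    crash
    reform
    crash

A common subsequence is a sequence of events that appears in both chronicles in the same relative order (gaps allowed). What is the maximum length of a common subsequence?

Taking launch at chronicle I[3]=chronicle II[2] → merger at chronicle I[5]=chronicle II[3] → reform at chronicle I[7]=chronicle II[4] → reform at chronicle I[8]=chronicle II[5] → merger at chronicle I[9]=chronicle II[6] → merger at chronicle I[10]=chronicle II[7] → launch at chronicle I[11]=chronicle II[8] → crash at chronicle I[13]=chronicle II[9] → crash at chronicle I[14]=chronicle II[11] gives a common subsequence of length 9. The LCS DP gives dp[15][11] = 9, so this is optimal.

9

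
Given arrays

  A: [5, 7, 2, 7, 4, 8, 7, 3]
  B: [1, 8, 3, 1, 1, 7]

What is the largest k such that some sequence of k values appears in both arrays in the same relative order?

2

Let dp[i][j] be the LCS length of the first i values of A and the first j values of B. dp[i][j] = dp[i-1][j-1]+1 when the i-th and j-th values match, else max(dp[i-1][j], dp[i][j-1]).
    ·  1  8  3  1  1  7
 ·  0  0  0  0  0  0  0
 5  0  0  0  0  0  0  0
 7  0  0  0  0  0  0  1
 2  0  0  0  0  0  0  1
 7  0  0  0  0  0  0  1
 4  0  0  0  0  0  0  1
 8  0  0  1  1  1  1  1
 7  0  0  1  1  1  1  2
 3  0  0  1  2  2  2  2
dp[8][6] = 2. One LCS (by backtracking along matches): 8, 7.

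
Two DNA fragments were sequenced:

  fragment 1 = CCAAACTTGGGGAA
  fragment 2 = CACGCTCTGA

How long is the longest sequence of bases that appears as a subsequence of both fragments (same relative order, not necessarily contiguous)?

Match C at fragment 1[1]=fragment 2[1] → C at fragment 1[2]=fragment 2[3] → C at fragment 1[6]=fragment 2[5] → T at fragment 1[7]=fragment 2[6] → T at fragment 1[8]=fragment 2[8] → G at fragment 1[12]=fragment 2[9] → A at fragment 1[14]=fragment 2[10] — 7 bases in the same relative order in both. Since dp[14][10] = 7, nothing longer is possible.

7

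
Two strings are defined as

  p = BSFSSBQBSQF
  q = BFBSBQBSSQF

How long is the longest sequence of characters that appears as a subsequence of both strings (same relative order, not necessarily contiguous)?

9

One common subsequence of length 9: B [1,1]; then F [3,2]; then S [5,4]; then B [6,5]; then Q [7,6]; then B [8,7]; then S [9,9]; then Q [10,10]; then F [11,11]. The LCS DP gives dp[11][11] = 9, so this is optimal.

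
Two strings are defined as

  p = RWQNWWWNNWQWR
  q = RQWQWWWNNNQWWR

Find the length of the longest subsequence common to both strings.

Taking R at p[1]=q[1]; then W at p[2]=q[3]; then Q at p[3]=q[4]; then W at p[5]=q[5]; then W at p[6]=q[6]; then W at p[7]=q[7]; then N at p[8]=q[9]; then N at p[9]=q[10]; then W at p[10]=q[12]; then W at p[12]=q[13]; then R at p[13]=q[14] gives a common subsequence of length 11. The LCS DP gives dp[13][14] = 11, so this is optimal.

11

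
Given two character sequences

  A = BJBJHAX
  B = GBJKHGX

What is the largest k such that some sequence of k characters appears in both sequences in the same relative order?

4

Match B [1,2], J [2,3], H [5,5], X [7,7] — 4 characters in the same relative order in both. The LCS DP gives dp[7][7] = 4, so this is optimal.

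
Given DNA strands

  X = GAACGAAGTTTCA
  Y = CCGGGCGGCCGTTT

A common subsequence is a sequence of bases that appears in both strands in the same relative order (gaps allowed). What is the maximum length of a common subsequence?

Pick G at X[1]=Y[5]; then C at X[4]=Y[6]; then G at X[5]=Y[8]; then G at X[8]=Y[11]; then T at X[9]=Y[12]; then T at X[10]=Y[13]; then T at X[11]=Y[14]; all 7 bases appear in both, in order, and the DP table's final entry dp[13][14] is also 7, so no common subsequence is longer.

7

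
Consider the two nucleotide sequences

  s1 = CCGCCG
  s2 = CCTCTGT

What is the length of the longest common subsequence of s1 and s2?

One common subsequence of length 4: C [1,1] → C [2,2] → C [4,4] → G [6,6], and the DP table's final entry dp[6][7] is also 4, so no common subsequence is longer.

4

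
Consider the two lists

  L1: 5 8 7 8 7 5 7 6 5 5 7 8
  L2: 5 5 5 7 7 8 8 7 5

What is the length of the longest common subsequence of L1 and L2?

Let dp[i][j] be the LCS length of the first i values of L1 and the first j values of L2. dp[i][j] = dp[i-1][j-1]+1 when the i-th and j-th values match, else max(dp[i-1][j], dp[i][j-1]).
    ·  5  5  5  7  7  8  8  7  5
 ·  0  0  0  0  0  0  0  0  0  0
 5  0  1  1  1  1  1  1  1  1  1
 8  0  1  1  1  1  1  2  2  2  2
 7  0  1  1  1  2  2  2  2  3  3
 8  0  1  1  1  2  2  3  3  3  3
 7  0  1  1  1  2  3  3  3  4  4
 5  0  1  2  2  2  3  3  3  4  5
 7  0  1  2  2  3  3  3  3  4  5
 6  0  1  2  2  3  3  3  3  4  5
 5  0  1  2  3  3  3  3  3  4  5
 5  0  1  2  3  3  3  3  3  4  5
 7  0  1  2  3  4  4  4  4  4  5
 8  0  1  2  3  4  4  5  5  5  5
dp[12][9] = 5. One LCS (by backtracking along matches): 5, 8, 8, 7, 5.

5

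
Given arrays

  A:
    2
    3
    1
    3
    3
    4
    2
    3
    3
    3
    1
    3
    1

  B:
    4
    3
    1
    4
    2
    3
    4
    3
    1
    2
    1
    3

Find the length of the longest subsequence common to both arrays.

Match 3 [2,2], then 1 [3,3], then 4 [6,4], then 2 [7,5], then 3 [8,6], then 3 [9,8], then 1 [11,11], then 3 [12,12] — 8 values in the same relative order in both, and the DP table's final entry dp[13][12] is also 8, so no common subsequence is longer.

8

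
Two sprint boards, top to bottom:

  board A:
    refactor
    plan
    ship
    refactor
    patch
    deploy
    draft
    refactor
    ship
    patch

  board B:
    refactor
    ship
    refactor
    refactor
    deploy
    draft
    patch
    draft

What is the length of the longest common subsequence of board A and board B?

6

Pick refactor (board A #1, board B #1), then ship (board A #3, board B #2), then refactor (board A #4, board B #4), then deploy (board A #6, board B #5), then draft (board A #7, board B #6), then patch (board A #10, board B #7); all 6 tasks appear in both, in order. dp[10][8] = 6 confirms this is the maximum.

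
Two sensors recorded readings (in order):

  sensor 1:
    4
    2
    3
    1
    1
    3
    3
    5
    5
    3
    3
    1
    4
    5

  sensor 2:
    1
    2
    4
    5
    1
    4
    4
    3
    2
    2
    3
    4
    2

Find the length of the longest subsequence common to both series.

Match 4 at sensor 1[1]=sensor 2[3]; then 1 at sensor 1[4]=sensor 2[5]; then 3 at sensor 1[6]=sensor 2[8]; then 3 at sensor 1[11]=sensor 2[11]; then 4 at sensor 1[13]=sensor 2[12] — 5 values in the same relative order in both, and the DP table's final entry dp[14][13] is also 5, so no common subsequence is longer.

5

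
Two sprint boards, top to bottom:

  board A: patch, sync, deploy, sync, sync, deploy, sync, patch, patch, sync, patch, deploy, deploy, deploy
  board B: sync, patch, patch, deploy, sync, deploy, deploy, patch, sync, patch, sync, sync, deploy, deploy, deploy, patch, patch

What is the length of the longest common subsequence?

Match patch (board A #1, board B #3); then sync (board A #2, board B #5); then deploy (board A #3, board B #6); then deploy (board A #6, board B #7); then sync (board A #7, board B #9); then patch (board A #8, board B #10); then sync (board A #10, board B #12); then deploy (board A #12, board B #13); then deploy (board A #13, board B #14); then deploy (board A #14, board B #15) — 10 tasks in the same relative order in both, and the DP table's final entry dp[14][17] is also 10, so no common subsequence is longer.

10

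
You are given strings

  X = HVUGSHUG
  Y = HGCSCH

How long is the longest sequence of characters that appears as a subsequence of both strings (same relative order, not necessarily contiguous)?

One common subsequence of length 4: H at X[1]=Y[1], G at X[4]=Y[2], S at X[5]=Y[4], H at X[6]=Y[6], and the DP table's final entry dp[8][6] is also 4, so no common subsequence is longer.

4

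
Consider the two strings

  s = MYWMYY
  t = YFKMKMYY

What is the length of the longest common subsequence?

Match M [1,4] → M [4,6] → Y [5,7] → Y [6,8] — 4 characters in the same relative order in both. dp[6][8] = 4 confirms this is the maximum.

4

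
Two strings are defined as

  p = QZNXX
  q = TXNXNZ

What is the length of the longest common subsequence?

Match N at p[3]=q[3] → X at p[4]=q[4] — 2 characters in the same relative order in both. The LCS DP gives dp[5][6] = 2, so this is optimal.

2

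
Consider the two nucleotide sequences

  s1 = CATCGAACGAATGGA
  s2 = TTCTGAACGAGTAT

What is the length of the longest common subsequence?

Match C at s1[1]=s2[3] → T at s1[3]=s2[4] → G at s1[5]=s2[5] → A at s1[6]=s2[6] → A at s1[7]=s2[7] → C at s1[8]=s2[8] → G at s1[9]=s2[9] → A at s1[10]=s2[10] → A at s1[11]=s2[13] → T at s1[12]=s2[14] — 10 bases in the same relative order in both. dp[15][14] = 10 confirms this is the maximum.

10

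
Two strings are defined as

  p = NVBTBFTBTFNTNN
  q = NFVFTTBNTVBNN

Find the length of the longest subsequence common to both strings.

Pick N (p #1, q #1), then V (p #2, q #3), then T (p #4, q #5), then T (p #7, q #6), then B (p #8, q #7), then N (p #11, q #8), then T (p #12, q #9), then N (p #13, q #12), then N (p #14, q #13); all 9 characters appear in both, in order. dp[14][13] = 9 confirms this is the maximum.

9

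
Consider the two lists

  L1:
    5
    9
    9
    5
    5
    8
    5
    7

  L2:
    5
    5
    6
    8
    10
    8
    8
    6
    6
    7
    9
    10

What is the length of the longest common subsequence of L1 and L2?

Let dp[i][j] be the LCS length of the first i values of L1 and the first j values of L2. dp[i][j] = dp[i-1][j-1]+1 when the i-th and j-th values match, else max(dp[i-1][j], dp[i][j-1]).
    ·  5  5  6  8 10  8  8  6  6  7  9 10
 ·  0  0  0  0  0  0  0  0  0  0  0  0  0
 5  0  1  1  1  1  1  1  1  1  1  1  1  1
 9  0  1  1  1  1  1  1  1  1  1  1  2  2
 9  0  1  1  1  1  1  1  1  1  1  1  2  2
 5  0  1  2  2  2  2  2  2  2  2  2  2  2
 5  0  1  2  2  2  2  2  2  2  2  2  2  2
 8  0  1  2  2  3  3  3  3  3  3  3  3  3
 5  0  1  2  2  3  3  3  3  3  3  3  3  3
 7  0  1  2  2  3  3  3  3  3  3  4  4  4
dp[8][12] = 4. One LCS (by backtracking along matches): 5, 5, 8, 7.

4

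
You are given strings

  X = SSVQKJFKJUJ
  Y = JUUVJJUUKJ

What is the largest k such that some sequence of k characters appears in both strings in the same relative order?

5

Let dp[i][j] be the LCS length of the first i characters of X and the first j characters of Y. dp[i][j] = dp[i-1][j-1]+1 when the i-th and j-th characters match, else max(dp[i-1][j], dp[i][j-1]).
    ·  J  U  U  V  J  J  U  U  K  J
 ·  0  0  0  0  0  0  0  0  0  0  0
 S  0  0  0  0  0  0  0  0  0  0  0
 S  0  0  0  0  0  0  0  0  0  0  0
 V  0  0  0  0  1  1  1  1  1  1  1
 Q  0  0  0  0  1  1  1  1  1  1  1
 K  0  0  0  0  1  1  1  1  1  2  2
 J  0  1  1  1  1  2  2  2  2  2  3
 F  0  1  1  1  1  2  2  2  2  2  3
 K  0  1  1  1  1  2  2  2  2  3  3
 J  0  1  1  1  1  2  3  3  3  3  4
 U  0  1  2  2  2  2  3  4  4  4  4
 J  0  1  2  2  2  3  3  4  4  4  5
dp[11][10] = 5. One LCS (by backtracking along matches): VJJUJ.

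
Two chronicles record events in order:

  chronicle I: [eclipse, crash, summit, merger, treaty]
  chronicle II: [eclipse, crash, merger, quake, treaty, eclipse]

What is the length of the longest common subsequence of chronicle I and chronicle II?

4

One common subsequence of length 4: eclipse [1,1], crash [2,2], merger [4,3], treaty [5,5]. dp[5][6] = 4 confirms this is the maximum.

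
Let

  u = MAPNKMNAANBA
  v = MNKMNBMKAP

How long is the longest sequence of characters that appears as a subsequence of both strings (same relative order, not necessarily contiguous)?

7

Let dp[i][j] be the LCS length of the first i characters of u and the first j characters of v. dp[i][j] = dp[i-1][j-1]+1 when the i-th and j-th characters match, else max(dp[i-1][j], dp[i][j-1]).
    ·  M  N  K  M  N  B  M  K  A  P
 ·  0  0  0  0  0  0  0  0  0  0  0
 M  0  1  1  1  1  1  1  1  1  1  1
 A  0  1  1  1  1  1  1  1  1  2  2
 P  0  1  1  1  1  1  1  1  1  2  3
 N  0  1  2  2  2  2  2  2  2  2  3
 K  0  1  2  3  3  3  3  3  3  3  3
 M  0  1  2  3  4  4  4  4  4  4  4
 N  0  1  2  3  4  5  5  5  5  5  5
 A  0  1  2  3  4  5  5  5  5  6  6
 A  0  1  2  3  4  5  5  5  5  6  6
 N  0  1  2  3  4  5  5  5  5  6  6
 B  0  1  2  3  4  5  6  6  6  6  6
 A  0  1  2  3  4  5  6  6  6  7  7
dp[12][10] = 7. One LCS (by backtracking along matches): MNKMNBA.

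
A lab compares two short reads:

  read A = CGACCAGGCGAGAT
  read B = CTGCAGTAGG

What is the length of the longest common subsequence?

Taking C (read A #1, read B #1) → G (read A #2, read B #3) → C (read A #5, read B #4) → A (read A #6, read B #5) → G (read A #7, read B #6) → G (read A #10, read B #9) → G (read A #12, read B #10) gives a common subsequence of length 7, and the DP table's final entry dp[14][10] is also 7, so no common subsequence is longer.

7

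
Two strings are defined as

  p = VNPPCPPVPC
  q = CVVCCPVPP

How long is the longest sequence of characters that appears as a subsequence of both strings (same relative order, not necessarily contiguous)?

5

One common subsequence of length 5: V [1,3]; then C [5,5]; then P [6,6]; then P [7,8]; then P [9,9], and the DP table's final entry dp[10][9] is also 5, so no common subsequence is longer.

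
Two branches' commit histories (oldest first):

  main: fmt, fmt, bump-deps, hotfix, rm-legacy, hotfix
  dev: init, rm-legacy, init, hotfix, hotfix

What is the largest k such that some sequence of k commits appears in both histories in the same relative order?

Match hotfix (main #4, dev #4), then hotfix (main #6, dev #5) — 2 commits in the same relative order in both. dp[6][5] = 2 confirms this is the maximum.

2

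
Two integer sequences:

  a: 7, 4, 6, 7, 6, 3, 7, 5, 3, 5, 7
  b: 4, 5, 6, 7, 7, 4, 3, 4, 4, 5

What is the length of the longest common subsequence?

Pick 4 at a[2]=b[1], then 6 at a[3]=b[3], then 7 at a[4]=b[4], then 7 at a[7]=b[5], then 3 at a[9]=b[7], then 5 at a[10]=b[10]; all 6 values appear in both, in order. Since dp[11][10] = 6, nothing longer is possible.

6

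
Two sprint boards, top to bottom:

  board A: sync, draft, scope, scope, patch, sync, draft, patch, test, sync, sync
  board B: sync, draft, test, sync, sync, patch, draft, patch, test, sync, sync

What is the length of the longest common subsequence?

8

Match sync (board A #1, board B #1), then draft (board A #2, board B #2), then patch (board A #5, board B #6), then draft (board A #7, board B #7), then patch (board A #8, board B #8), then test (board A #9, board B #9), then sync (board A #10, board B #10), then sync (board A #11, board B #11) — 8 tasks in the same relative order in both, and the DP table's final entry dp[11][11] is also 8, so no common subsequence is longer.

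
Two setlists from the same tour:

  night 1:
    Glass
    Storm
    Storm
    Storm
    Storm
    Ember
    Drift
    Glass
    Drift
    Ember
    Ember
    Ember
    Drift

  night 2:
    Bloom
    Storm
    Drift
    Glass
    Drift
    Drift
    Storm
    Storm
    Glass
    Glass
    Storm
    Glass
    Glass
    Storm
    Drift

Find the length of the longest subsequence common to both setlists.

One common subsequence of length 6: Glass (night 1 #1, night 2 #4); then Storm (night 1 #2, night 2 #7); then Storm (night 1 #3, night 2 #8); then Storm (night 1 #4, night 2 #11); then Storm (night 1 #5, night 2 #14); then Drift (night 1 #13, night 2 #15). dp[13][15] = 6 confirms this is the maximum.

6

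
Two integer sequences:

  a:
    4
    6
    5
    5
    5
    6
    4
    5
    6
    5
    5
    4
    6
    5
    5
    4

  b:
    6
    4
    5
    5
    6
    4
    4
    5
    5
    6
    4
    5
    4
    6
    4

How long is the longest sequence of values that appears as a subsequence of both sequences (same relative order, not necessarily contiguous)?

11

Taking 4 (a #1, b #2), then 5 (a #4, b #3), then 5 (a #5, b #4), then 6 (a #6, b #5), then 4 (a #7, b #7), then 5 (a #8, b #9), then 6 (a #9, b #10), then 5 (a #11, b #12), then 4 (a #12, b #13), then 6 (a #13, b #14), then 4 (a #16, b #15) gives a common subsequence of length 11. Since dp[16][15] = 11, nothing longer is possible.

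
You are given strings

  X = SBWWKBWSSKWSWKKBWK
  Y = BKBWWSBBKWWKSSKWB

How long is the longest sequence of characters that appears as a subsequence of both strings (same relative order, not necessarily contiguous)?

11

Pick B (X #2, Y #1); then K (X #5, Y #2); then B (X #6, Y #3); then W (X #7, Y #5); then S (X #8, Y #6); then K (X #10, Y #9); then W (X #11, Y #10); then W (X #13, Y #11); then K (X #14, Y #12); then K (X #15, Y #15); then B (X #16, Y #17); all 11 characters appear in both, in order. dp[18][17] = 11 confirms this is the maximum.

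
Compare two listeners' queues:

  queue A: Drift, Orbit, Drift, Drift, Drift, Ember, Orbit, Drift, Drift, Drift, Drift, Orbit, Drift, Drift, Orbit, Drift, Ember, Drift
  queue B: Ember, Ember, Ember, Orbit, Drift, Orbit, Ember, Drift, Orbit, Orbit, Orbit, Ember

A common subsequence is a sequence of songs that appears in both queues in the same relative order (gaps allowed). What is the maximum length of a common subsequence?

7

One common subsequence of length 7: Drift at queue A[1]=queue B[5]; then Orbit at queue A[2]=queue B[6]; then Drift at queue A[5]=queue B[8]; then Orbit at queue A[7]=queue B[9]; then Orbit at queue A[12]=queue B[10]; then Orbit at queue A[15]=queue B[11]; then Ember at queue A[17]=queue B[12]. Since dp[18][12] = 7, nothing longer is possible.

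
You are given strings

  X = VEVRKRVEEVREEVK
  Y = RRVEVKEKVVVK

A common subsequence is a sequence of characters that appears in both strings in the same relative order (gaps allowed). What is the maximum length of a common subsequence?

8

Match V at X[1]=Y[3]; then E at X[2]=Y[4]; then V at X[3]=Y[5]; then K at X[5]=Y[8]; then V at X[7]=Y[9]; then V at X[10]=Y[10]; then V at X[14]=Y[11]; then K at X[15]=Y[12] — 8 characters in the same relative order in both. The LCS DP gives dp[15][12] = 8, so this is optimal.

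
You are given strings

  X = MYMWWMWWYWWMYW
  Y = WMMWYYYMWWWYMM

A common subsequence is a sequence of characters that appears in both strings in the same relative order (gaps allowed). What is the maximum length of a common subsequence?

8

Taking M [1,3], then Y [2,7], then M [3,8], then W [5,9], then W [7,10], then W [8,11], then Y [9,12], then M [12,14] gives a common subsequence of length 8. dp[14][14] = 8 confirms this is the maximum.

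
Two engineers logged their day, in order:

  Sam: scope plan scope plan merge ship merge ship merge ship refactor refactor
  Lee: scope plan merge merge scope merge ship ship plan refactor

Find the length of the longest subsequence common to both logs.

7

Pick scope at Sam[1]=Lee[1] → plan at Sam[2]=Lee[2] → scope at Sam[3]=Lee[5] → merge at Sam[5]=Lee[6] → ship at Sam[6]=Lee[7] → ship at Sam[8]=Lee[8] → refactor at Sam[12]=Lee[10]; all 7 tasks appear in both, in order. Since dp[12][10] = 7, nothing longer is possible.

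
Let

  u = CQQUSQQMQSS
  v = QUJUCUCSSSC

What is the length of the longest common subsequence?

Let dp[i][j] be the LCS length of the first i characters of u and the first j characters of v. dp[i][j] = dp[i-1][j-1]+1 when the i-th and j-th characters match, else max(dp[i-1][j], dp[i][j-1]).
    ·  Q  U  J  U  C  U  C  S  S  S  C
 ·  0  0  0  0  0  0  0  0  0  0  0  0
 C  0  0  0  0  0  1  1  1  1  1  1  1
 Q  0  1  1  1  1  1  1  1  1  1  1  1
 Q  0  1  1  1  1  1  1  1  1  1  1  1
 U  0  1  2  2  2  2  2  2  2  2  2  2
 S  0  1  2  2  2  2  2  2  3  3  3  3
 Q  0  1  2  2  2  2  2  2  3  3  3  3
 Q  0  1  2  2  2  2  2  2  3  3  3  3
 M  0  1  2  2  2  2  2  2  3  3  3  3
 Q  0  1  2  2  2  2  2  2  3  3  3  3
 S  0  1  2  2  2  2  2  2  3  4  4  4
 S  0  1  2  2  2  2  2  2  3  4  5  5
dp[11][11] = 5. One LCS (by backtracking along matches): CUSSS.

5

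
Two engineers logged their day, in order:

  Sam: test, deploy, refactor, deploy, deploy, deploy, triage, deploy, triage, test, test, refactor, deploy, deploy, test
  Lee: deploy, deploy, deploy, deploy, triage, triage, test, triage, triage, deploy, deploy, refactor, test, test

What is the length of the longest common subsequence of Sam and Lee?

10

Match deploy (Sam #2, Lee #1), then deploy (Sam #4, Lee #2), then deploy (Sam #5, Lee #3), then deploy (Sam #6, Lee #4), then triage (Sam #7, Lee #5), then triage (Sam #9, Lee #6), then test (Sam #10, Lee #7), then deploy (Sam #13, Lee #10), then deploy (Sam #14, Lee #11), then test (Sam #15, Lee #14) — 10 tasks in the same relative order in both. Since dp[15][14] = 10, nothing longer is possible.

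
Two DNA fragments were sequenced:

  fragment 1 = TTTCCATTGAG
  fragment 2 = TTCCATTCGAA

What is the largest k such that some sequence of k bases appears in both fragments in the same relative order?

Taking T at fragment 1[2]=fragment 2[1], T at fragment 1[3]=fragment 2[2], C at fragment 1[4]=fragment 2[3], C at fragment 1[5]=fragment 2[4], A at fragment 1[6]=fragment 2[5], T at fragment 1[7]=fragment 2[6], T at fragment 1[8]=fragment 2[7], G at fragment 1[9]=fragment 2[9], A at fragment 1[10]=fragment 2[11] gives a common subsequence of length 9. The LCS DP gives dp[11][11] = 9, so this is optimal.

9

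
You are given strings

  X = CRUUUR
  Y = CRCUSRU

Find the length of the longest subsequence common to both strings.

Match C (X #1, Y #1), R (X #2, Y #2), U (X #3, Y #4), U (X #5, Y #7) — 4 characters in the same relative order in both, and the DP table's final entry dp[6][7] is also 4, so no common subsequence is longer.

4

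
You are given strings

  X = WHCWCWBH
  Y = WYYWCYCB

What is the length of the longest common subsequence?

Let dp[i][j] be the LCS length of the first i characters of X and the first j characters of Y. dp[i][j] = dp[i-1][j-1]+1 when the i-th and j-th characters match, else max(dp[i-1][j], dp[i][j-1]).
    ·  W  Y  Y  W  C  Y  C  B
 ·  0  0  0  0  0  0  0  0  0
 W  0  1  1  1  1  1  1  1  1
 H  0  1  1  1  1  1  1  1  1
 C  0  1  1  1  1  2  2  2  2
 W  0  1  1  1  2  2  2  2  2
 C  0  1  1  1  2  3  3  3  3
 W  0  1  1  1  2  3  3  3  3
 B  0  1  1  1  2  3  3  3  4
 H  0  1  1  1  2  3  3  3  4
dp[8][8] = 4. One LCS (by backtracking along matches): WCCB.

4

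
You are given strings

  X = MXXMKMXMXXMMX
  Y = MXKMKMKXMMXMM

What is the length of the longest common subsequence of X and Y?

10

Pick M at X[1]=Y[1]; then X at X[2]=Y[2]; then M at X[4]=Y[4]; then K at X[5]=Y[5]; then M at X[6]=Y[6]; then X at X[7]=Y[8]; then M at X[8]=Y[10]; then X at X[10]=Y[11]; then M at X[11]=Y[12]; then M at X[12]=Y[13]; all 10 characters appear in both, in order. dp[13][13] = 10 confirms this is the maximum.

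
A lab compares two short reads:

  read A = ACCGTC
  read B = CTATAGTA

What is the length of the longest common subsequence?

Let dp[i][j] be the LCS length of the first i bases of read A and the first j bases of read B. dp[i][j] = dp[i-1][j-1]+1 when the i-th and j-th bases match, else max(dp[i-1][j], dp[i][j-1]).
    ·  C  T  A  T  A  G  T  A
 ·  0  0  0  0  0  0  0  0  0
 A  0  0  0  1  1  1  1  1  1
 C  0  1  1  1  1  1  1  1  1
 C  0  1  1  1  1  1  1  1  1
 G  0  1  1  1  1  1  2  2  2
 T  0  1  2  2  2  2  2  3  3
 C  0  1  2  2  2  2  2  3  3
dp[6][8] = 3. One LCS (by backtracking along matches): AGT.

3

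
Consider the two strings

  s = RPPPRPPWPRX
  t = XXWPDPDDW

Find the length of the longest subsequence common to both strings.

Let dp[i][j] be the LCS length of the first i characters of s and the first j characters of t. dp[i][j] = dp[i-1][j-1]+1 when the i-th and j-th characters match, else max(dp[i-1][j], dp[i][j-1]).
    ·  X  X  W  P  D  P  D  D  W
 ·  0  0  0  0  0  0  0  0  0  0
 R  0  0  0  0  0  0  0  0  0  0
 P  0  0  0  0  1  1  1  1  1  1
 P  0  0  0  0  1  1  2  2  2  2
 P  0  0  0  0  1  1  2  2  2  2
 R  0  0  0  0  1  1  2  2  2  2
 P  0  0  0  0  1  1  2  2  2  2
 P  0  0  0  0  1  1  2  2  2  2
 W  0  0  0  1  1  1  2  2  2  3
 P  0  0  0  1  2  2  2  2  2  3
 R  0  0  0  1  2  2  2  2  2  3
 X  0  1  1  1  2  2  2  2  2  3
dp[11][9] = 3. One LCS (by backtracking along matches): PPW.

3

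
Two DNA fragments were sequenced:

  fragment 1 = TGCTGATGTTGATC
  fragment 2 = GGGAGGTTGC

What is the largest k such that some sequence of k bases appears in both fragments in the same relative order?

Taking G [2,2] → G [5,3] → A [6,4] → G [8,6] → T [9,7] → T [10,8] → G [11,9] → C [14,10] gives a common subsequence of length 8, and the DP table's final entry dp[14][10] is also 8, so no common subsequence is longer.

8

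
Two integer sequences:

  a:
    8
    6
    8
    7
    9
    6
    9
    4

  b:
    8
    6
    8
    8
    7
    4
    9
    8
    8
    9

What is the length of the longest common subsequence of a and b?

6

Let dp[i][j] be the LCS length of the first i values of a and the first j values of b. dp[i][j] = dp[i-1][j-1]+1 when the i-th and j-th values match, else max(dp[i-1][j], dp[i][j-1]).
    ·  8  6  8  8  7  4  9  8  8  9
 ·  0  0  0  0  0  0  0  0  0  0  0
 8  0  1  1  1  1  1  1  1  1  1  1
 6  0  1  2  2  2  2  2  2  2  2  2
 8  0  1  2  3  3  3  3  3  3  3  3
 7  0  1  2  3  3  4  4  4  4  4  4
 9  0  1  2  3  3  4  4  5  5  5  5
 6  0  1  2  3  3  4  4  5  5  5  5
 9  0  1  2  3  3  4  4  5  5  5  6
 4  0  1  2  3  3  4  5  5  5  5  6
dp[8][10] = 6. One LCS (by backtracking along matches): 8, 6, 8, 7, 9, 9.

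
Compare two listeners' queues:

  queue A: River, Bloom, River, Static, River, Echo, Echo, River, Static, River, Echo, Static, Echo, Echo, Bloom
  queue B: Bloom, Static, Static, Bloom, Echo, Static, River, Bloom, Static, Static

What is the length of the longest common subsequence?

One common subsequence of length 6: Bloom (queue A #2, queue B #1) → Static (queue A #4, queue B #3) → Echo (queue A #6, queue B #5) → River (queue A #8, queue B #7) → Static (queue A #9, queue B #9) → Static (queue A #12, queue B #10). Since dp[15][10] = 6, nothing longer is possible.

6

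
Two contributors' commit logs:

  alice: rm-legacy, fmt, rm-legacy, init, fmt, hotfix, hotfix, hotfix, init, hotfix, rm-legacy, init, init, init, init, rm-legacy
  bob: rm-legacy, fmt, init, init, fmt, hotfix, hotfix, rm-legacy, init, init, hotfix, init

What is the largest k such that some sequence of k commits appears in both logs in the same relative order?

10

Taking rm-legacy [1,1] → fmt [2,2] → init [4,4] → fmt [5,5] → hotfix [8,6] → hotfix [10,7] → rm-legacy [11,8] → init [12,9] → init [13,10] → init [15,12] gives a common subsequence of length 10, and the DP table's final entry dp[16][12] is also 10, so no common subsequence is longer.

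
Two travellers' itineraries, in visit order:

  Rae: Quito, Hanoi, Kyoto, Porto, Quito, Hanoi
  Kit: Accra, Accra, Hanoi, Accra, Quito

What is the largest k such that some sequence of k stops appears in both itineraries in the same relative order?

2

Taking Hanoi (Rae #2, Kit #3), then Quito (Rae #5, Kit #5) gives a common subsequence of length 2. dp[6][5] = 2 confirms this is the maximum.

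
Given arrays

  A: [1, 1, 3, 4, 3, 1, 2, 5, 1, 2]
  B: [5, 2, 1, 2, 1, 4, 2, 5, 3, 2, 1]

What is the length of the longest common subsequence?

6

Match 1 (A #1, B #3) → 1 (A #2, B #5) → 4 (A #4, B #6) → 3 (A #5, B #9) → 2 (A #7, B #10) → 1 (A #9, B #11) — 6 values in the same relative order in both, and the DP table's final entry dp[10][11] is also 6, so no common subsequence is longer.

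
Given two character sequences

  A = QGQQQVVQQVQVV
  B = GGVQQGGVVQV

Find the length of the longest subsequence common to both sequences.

Pick G [2,2] → Q [3,4] → Q [4,5] → V [7,8] → V [10,9] → Q [11,10] → V [13,11]; all 7 characters appear in both, in order. dp[13][11] = 7 confirms this is the maximum.

7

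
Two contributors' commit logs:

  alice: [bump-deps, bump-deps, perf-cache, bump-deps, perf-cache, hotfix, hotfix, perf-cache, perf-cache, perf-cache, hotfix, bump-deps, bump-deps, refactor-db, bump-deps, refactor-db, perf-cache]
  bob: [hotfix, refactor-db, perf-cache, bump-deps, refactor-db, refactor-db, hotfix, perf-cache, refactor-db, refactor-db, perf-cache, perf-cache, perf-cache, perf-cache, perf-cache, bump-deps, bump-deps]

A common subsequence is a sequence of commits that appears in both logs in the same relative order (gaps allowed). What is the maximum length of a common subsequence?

Match bump-deps [1,4]; then perf-cache [3,11]; then perf-cache [5,12]; then perf-cache [8,13]; then perf-cache [9,14]; then perf-cache [10,15]; then bump-deps [13,16]; then bump-deps [15,17] — 8 commits in the same relative order in both. dp[17][17] = 8 confirms this is the maximum.

8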